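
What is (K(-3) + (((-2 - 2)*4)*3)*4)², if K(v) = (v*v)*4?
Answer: 24336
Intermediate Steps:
K(v) = 4*v² (K(v) = v²*4 = 4*v²)
(K(-3) + (((-2 - 2)*4)*3)*4)² = (4*(-3)² + (((-2 - 2)*4)*3)*4)² = (4*9 + (-4*4*3)*4)² = (36 - 16*3*4)² = (36 - 48*4)² = (36 - 192)² = (-156)² = 24336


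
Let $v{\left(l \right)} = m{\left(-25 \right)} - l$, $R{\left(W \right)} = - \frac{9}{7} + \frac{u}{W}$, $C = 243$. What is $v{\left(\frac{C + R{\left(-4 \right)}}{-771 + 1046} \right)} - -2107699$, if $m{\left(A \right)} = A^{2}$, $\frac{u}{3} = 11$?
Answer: $\frac{16234088263}{7700} \approx 2.1083 \cdot 10^{6}$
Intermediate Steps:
$u = 33$ ($u = 3 \cdot 11 = 33$)
$R{\left(W \right)} = - \frac{9}{7} + \frac{33}{W}$
$v{\left(l \right)} = 625 - l$ ($v{\left(l \right)} = \left(-25\right)^{2} - l = 625 - l$)
$v{\left(\frac{C + R{\left(-4 \right)}}{-771 + 1046} \right)} - -2107699 = \left(625 - \frac{243 + \left(- \frac{9}{7} + \frac{33}{-4}\right)}{-771 + 1046}\right) - -2107699 = \left(625 - \frac{243 + \left(- \frac{9}{7} + 33 \left(- \frac{1}{4}\right)\right)}{275}\right) + 2107699 = \left(625 - \left(243 - \frac{267}{28}\right) \frac{1}{275}\right) + 2107699 = \left(625 - \frac{6537}{28} \cdot \frac{1}{275}\right) + 2107699 = \left(625 - \frac{6537}{7700}\right) + 2107699 = \frac{4805963}{7700} + 2107699 = \frac{16234088263}{7700}$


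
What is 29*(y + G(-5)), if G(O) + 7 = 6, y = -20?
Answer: -609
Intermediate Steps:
G(O) = -1 (G(O) = -7 + 6 = -1)
29*(y + G(-5)) = 29*(-20 - 1) = 29*(-21) = -609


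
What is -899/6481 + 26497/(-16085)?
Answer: -186187472/104246885 ≈ -1.7860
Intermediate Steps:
-899/6481 + 26497/(-16085) = -899*1/6481 + 26497*(-1/16085) = -899/6481 - 26497/16085 = -186187472/104246885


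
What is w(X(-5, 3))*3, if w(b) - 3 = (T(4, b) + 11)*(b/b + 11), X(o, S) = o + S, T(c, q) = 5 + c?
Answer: 729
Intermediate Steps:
X(o, S) = S + o
w(b) = 243 (w(b) = 3 + ((5 + 4) + 11)*(b/b + 11) = 3 + (9 + 11)*(1 + 11) = 3 + 20*12 = 3 + 240 = 243)
w(X(-5, 3))*3 = 243*3 = 729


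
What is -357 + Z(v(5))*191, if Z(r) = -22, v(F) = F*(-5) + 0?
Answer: -4559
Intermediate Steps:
v(F) = -5*F (v(F) = -5*F + 0 = -5*F)
-357 + Z(v(5))*191 = -357 - 22*191 = -357 - 4202 = -4559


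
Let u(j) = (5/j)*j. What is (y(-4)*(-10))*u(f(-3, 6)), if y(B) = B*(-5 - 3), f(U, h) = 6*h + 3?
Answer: -1600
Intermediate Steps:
f(U, h) = 3 + 6*h
u(j) = 5
y(B) = -8*B (y(B) = B*(-8) = -8*B)
(y(-4)*(-10))*u(f(-3, 6)) = (-8*(-4)*(-10))*5 = (32*(-10))*5 = -320*5 = -1600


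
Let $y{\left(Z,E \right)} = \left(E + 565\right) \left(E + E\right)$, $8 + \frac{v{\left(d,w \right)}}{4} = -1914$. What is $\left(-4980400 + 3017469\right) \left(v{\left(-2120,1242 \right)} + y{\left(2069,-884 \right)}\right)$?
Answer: $-1091986367024$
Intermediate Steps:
$v{\left(d,w \right)} = -7688$ ($v{\left(d,w \right)} = -32 + 4 \left(-1914\right) = -32 - 7656 = -7688$)
$y{\left(Z,E \right)} = 2 E \left(565 + E\right)$ ($y{\left(Z,E \right)} = \left(565 + E\right) 2 E = 2 E \left(565 + E\right)$)
$\left(-4980400 + 3017469\right) \left(v{\left(-2120,1242 \right)} + y{\left(2069,-884 \right)}\right) = \left(-4980400 + 3017469\right) \left(-7688 + 2 \left(-884\right) \left(565 - 884\right)\right) = - 1962931 \left(-7688 + 2 \left(-884\right) \left(-319\right)\right) = - 1962931 \left(-7688 + 563992\right) = \left(-1962931\right) 556304 = -1091986367024$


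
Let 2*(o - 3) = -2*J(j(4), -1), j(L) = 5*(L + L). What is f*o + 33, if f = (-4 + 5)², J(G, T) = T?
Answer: 37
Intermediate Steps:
j(L) = 10*L (j(L) = 5*(2*L) = 10*L)
o = 4 (o = 3 + (-2*(-1))/2 = 3 + (½)*2 = 3 + 1 = 4)
f = 1 (f = 1² = 1)
f*o + 33 = 1*4 + 33 = 4 + 33 = 37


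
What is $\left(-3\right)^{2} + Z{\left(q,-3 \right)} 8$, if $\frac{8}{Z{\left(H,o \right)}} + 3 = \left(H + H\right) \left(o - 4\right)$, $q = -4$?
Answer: $\frac{541}{53} \approx 10.208$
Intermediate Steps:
$Z{\left(H,o \right)} = \frac{8}{-3 + 2 H \left(-4 + o\right)}$ ($Z{\left(H,o \right)} = \frac{8}{-3 + \left(H + H\right) \left(o - 4\right)} = \frac{8}{-3 + 2 H \left(-4 + o\right)}$)
$\left(-3\right)^{2} + Z{\left(q,-3 \right)} 8 = \left(-3\right)^{2} + \frac{8}{-3 - -32 + 2 \left(-4\right) \left(-3\right)} 8 = 9 + \frac{8}{-3 + 32 + 24} \cdot 8 = 9 + \frac{8}{53} \cdot 8 = 9 + \frac{64}{53} = \frac{541}{53}$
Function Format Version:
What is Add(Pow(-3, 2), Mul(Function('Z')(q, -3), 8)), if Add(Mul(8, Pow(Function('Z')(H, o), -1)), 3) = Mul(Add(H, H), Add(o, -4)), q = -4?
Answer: Rational(541, 53) ≈ 10.208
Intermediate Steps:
Function('Z')(H, o) = Mul(8, Pow(Add(-3, Mul(2, H, Add(-4, o))), -1)) (Function('Z')(H, o) = Mul(8, Pow(Add(-3, Mul(Add(H, H), Add(o, -4))), -1)) = Mul(8, Pow(Add(-3, Mul(Mul(2, H), Add(-4, o))), -1)) = Mul(8, Pow(Add(-3, Mul(2, H, Add(-4, o))), -1)))
Add(Pow(-3, 2), Mul(Function('Z')(q, -3), 8)) = Add(Pow(-3, 2), Mul(Mul(8, Pow(Add(-3, Mul(-8, -4), Mul(2, -4, -3)), -1)), 8)) = Add(9, Mul(Mul(8, Pow(Add(-3, 32, 24), -1)), 8)) = Add(9, Mul(Mul(8, Pow(53, -1)), 8)) = Add(9, Mul(Mul(8, Rational(1, 53)), 8)) = Add(9, Mul(Rational(8, 53), 8)) = Add(9, Rational(64, 53)) = Rational(541, 53)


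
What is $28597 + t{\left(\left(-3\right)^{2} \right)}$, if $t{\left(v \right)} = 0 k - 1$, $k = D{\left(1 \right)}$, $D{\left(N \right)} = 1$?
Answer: $28596$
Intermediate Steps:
$k = 1$
$t{\left(v \right)} = -1$ ($t{\left(v \right)} = 0 \cdot 1 - 1 = 0 - 1 = -1$)
$28597 + t{\left(\left(-3\right)^{2} \right)} = 28597 - 1 = 28596$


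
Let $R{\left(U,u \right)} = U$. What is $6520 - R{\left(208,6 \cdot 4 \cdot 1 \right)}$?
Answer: $6312$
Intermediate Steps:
$6520 - R{\left(208,6 \cdot 4 \cdot 1 \right)} = 6520 - 208 = 6312$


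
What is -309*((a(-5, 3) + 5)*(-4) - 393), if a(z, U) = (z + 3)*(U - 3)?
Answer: 127617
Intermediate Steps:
a(z, U) = (-3 + U)*(3 + z) (a(z, U) = (3 + z)*(-3 + U) = (-3 + U)*(3 + z))
-309*((a(-5, 3) + 5)*(-4) - 393) = -309*(((-9 - 3*(-5) + 3*3 + 3*(-5)) + 5)*(-4) - 393) = -309*(((-9 + 15 + 9 - 15) + 5)*(-4) - 393) = -309*((0 + 5)*(-4) - 393) = -309*(5*(-4) - 393) = -309*(-20 - 393) = -309*(-413) = 127617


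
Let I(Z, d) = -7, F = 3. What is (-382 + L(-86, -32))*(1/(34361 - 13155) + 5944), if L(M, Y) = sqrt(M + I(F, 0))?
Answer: -24075256815/10603 + 126048465*I*sqrt(93)/21206 ≈ -2.2706e+6 + 57322.0*I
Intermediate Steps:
L(M, Y) = sqrt(-7 + M) (L(M, Y) = sqrt(M - 7) = sqrt(-7 + M))
(-382 + L(-86, -32))*(1/(34361 - 13155) + 5944) = (-382 + sqrt(-7 - 86))*(1/(34361 - 13155) + 5944) = (-382 + sqrt(-93))*(1/21206 + 5944) = (-382 + I*sqrt(93))*(1/21206 + 5944) = (-382 + I*sqrt(93))*(126048465/21206) = -24075256815/10603 + 126048465*I*sqrt(93)/21206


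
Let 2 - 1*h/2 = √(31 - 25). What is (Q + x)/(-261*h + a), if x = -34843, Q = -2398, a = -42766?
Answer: 815764105/958840598 + 9719901*√6/958840598 ≈ 0.87561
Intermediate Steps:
h = 4 - 2*√6 (h = 4 - 2*√(31 - 25) = 4 - 2*√6 ≈ -0.89898)
(Q + x)/(-261*h + a) = (-2398 - 34843)/(-261*(4 - 2*√6) - 42766) = -37241/((-1044 + 522*√6) - 42766) = -37241/(-43810 + 522*√6)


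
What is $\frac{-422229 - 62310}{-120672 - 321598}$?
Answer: $\frac{484539}{442270} \approx 1.0956$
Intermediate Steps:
$\frac{-422229 - 62310}{-120672 - 321598} = - \frac{484539}{-442270} = \left(-484539\right) \left(- \frac{1}{442270}\right) = \frac{484539}{442270}$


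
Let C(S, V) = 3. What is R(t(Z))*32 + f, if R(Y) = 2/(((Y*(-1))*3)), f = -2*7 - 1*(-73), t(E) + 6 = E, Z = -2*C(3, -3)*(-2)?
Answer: 499/9 ≈ 55.444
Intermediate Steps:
Z = 12 (Z = -2*3*(-2) = -6*(-2) = 12)
t(E) = -6 + E
f = 59 (f = -14 + 73 = 59)
R(Y) = -2/(3*Y) (R(Y) = 2/((-Y*3)) = 2/((-3*Y)) = 2*(-1/(3*Y)) = -2/(3*Y))
R(t(Z))*32 + f = -2/(3*(-6 + 12))*32 + 59 = -2/3/6*32 + 59 = -2/3*1/6*32 + 59 = -1/9*32 + 59 = -32/9 + 59 = 499/9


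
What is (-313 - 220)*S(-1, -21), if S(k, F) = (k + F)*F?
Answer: -246246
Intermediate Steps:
S(k, F) = F*(F + k) (S(k, F) = (F + k)*F = F*(F + k))
(-313 - 220)*S(-1, -21) = (-313 - 220)*(-21*(-21 - 1)) = -(-11193)*(-22) = -533*462 = -246246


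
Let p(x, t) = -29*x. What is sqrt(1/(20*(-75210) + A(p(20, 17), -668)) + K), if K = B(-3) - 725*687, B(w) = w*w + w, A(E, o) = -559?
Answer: 2*I*sqrt(281944365355390087)/1504759 ≈ 705.74*I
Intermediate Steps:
B(w) = w + w**2 (B(w) = w**2 + w = w + w**2)
K = -498069 (K = -3*(1 - 3) - 725*687 = -3*(-2) - 498075 = 6 - 498075 = -498069)
sqrt(1/(20*(-75210) + A(p(20, 17), -668)) + K) = sqrt(1/(20*(-75210) - 559) - 498069) = sqrt(1/(-1504200 - 559) - 498069) = sqrt(1/(-1504759) - 498069) = sqrt(-1/1504759 - 498069) = sqrt(-749473810372/1504759) = 2*I*sqrt(281944365355390087)/1504759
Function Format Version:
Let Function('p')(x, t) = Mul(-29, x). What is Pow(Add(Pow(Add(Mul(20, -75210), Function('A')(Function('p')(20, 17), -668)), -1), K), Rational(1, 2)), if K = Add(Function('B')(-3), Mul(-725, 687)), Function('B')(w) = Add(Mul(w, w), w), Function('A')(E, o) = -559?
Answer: Mul(Rational(2, 1504759), I, Pow(281944365355390087, Rational(1, 2))) ≈ Mul(705.74, I)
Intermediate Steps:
Function('B')(w) = Add(w, Pow(w, 2)) (Function('B')(w) = Add(Pow(w, 2), w) = Add(w, Pow(w, 2)))
K = -498069 (K = Add(Mul(-3, Add(1, -3)), Mul(-725, 687)) = Add(Mul(-3, -2), -498075) = Add(6, -498075) = -498069)
Pow(Add(Pow(Add(Mul(20, -75210), Function('A')(Function('p')(20, 17), -668)), -1), K), Rational(1, 2)) = Pow(Add(Pow(Add(Mul(20, -75210), -559), -1), -498069), Rational(1, 2)) = Pow(Add(Pow(Add(-1504200, -559), -1), -498069), Rational(1, 2)) = Pow(Add(Pow(-1504759, -1), -498069), Rational(1, 2)) = Pow(Add(Rational(-1, 1504759), -498069), Rational(1, 2)) = Pow(Rational(-749473810372, 1504759), Rational(1, 2)) = Mul(Rational(2, 1504759), I, Pow(281944365355390087, Rational(1, 2)))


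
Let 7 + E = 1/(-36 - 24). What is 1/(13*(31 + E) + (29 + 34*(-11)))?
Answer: -60/1993 ≈ -0.030105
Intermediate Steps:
E = -421/60 (E = -7 + 1/(-36 - 24) = -7 + 1/(-60) = -7 - 1/60 = -421/60 ≈ -7.0167)
1/(13*(31 + E) + (29 + 34*(-11))) = 1/(13*(31 - 421/60) + (29 + 34*(-11))) = 1/(13*(1439/60) + (29 - 374)) = 1/(18707/60 - 345) = 1/(-1993/60) = -60/1993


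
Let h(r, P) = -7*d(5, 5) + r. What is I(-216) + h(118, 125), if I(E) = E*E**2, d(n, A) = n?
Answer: -10077613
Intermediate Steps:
I(E) = E**3
h(r, P) = -35 + r (h(r, P) = -7*5 + r = -35 + r)
I(-216) + h(118, 125) = (-216)**3 + (-35 + 118) = -10077696 + 83 = -10077613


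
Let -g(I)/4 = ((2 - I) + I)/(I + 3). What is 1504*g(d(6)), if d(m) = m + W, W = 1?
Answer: -6016/5 ≈ -1203.2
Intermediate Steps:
d(m) = 1 + m (d(m) = m + 1 = 1 + m)
g(I) = -8/(3 + I) (g(I) = -4*((2 - I) + I)/(I + 3) = -8/(3 + I))
1504*g(d(6)) = 1504*(-8/(3 + (1 + 6))) = 1504*(-8/(3 + 7)) = 1504*(-8/10) = 1504*(-8*1/10) = 1504*(-4/5) = -6016/5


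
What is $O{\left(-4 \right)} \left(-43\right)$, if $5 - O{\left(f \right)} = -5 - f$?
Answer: $-258$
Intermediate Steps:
$O{\left(f \right)} = 10 + f$ ($O{\left(f \right)} = 5 - \left(-5 - f\right) = 5 + \left(5 + f\right) = 10 + f$)
$O{\left(-4 \right)} \left(-43\right) = \left(10 - 4\right) \left(-43\right) = 6 \left(-43\right) = -258$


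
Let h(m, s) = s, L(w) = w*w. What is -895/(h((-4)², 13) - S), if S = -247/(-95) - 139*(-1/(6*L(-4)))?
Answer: -429600/4297 ≈ -99.977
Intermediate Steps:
L(w) = w²
S = 1943/480 (S = -247/(-95) - 139/((-6*(-4)²)) = -247*(-1/95) - 139/((-6*16)) = 13/5 - 139/(-96) = 13/5 - 139*(-1/96) = 13/5 + 139/96 = 1943/480 ≈ 4.0479)
-895/(h((-4)², 13) - S) = -895/(13 - 1*1943/480) = -895/(13 - 1943/480) = -895/4297/480 = -895*480/4297 = -429600/4297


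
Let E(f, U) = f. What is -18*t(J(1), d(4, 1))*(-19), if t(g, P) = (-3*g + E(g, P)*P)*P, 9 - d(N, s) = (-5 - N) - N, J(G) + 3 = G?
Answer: -285912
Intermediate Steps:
J(G) = -3 + G
d(N, s) = 14 + 2*N (d(N, s) = 9 - ((-5 - N) - N) = 9 - (-5 - 2*N) = 9 + (5 + 2*N) = 14 + 2*N)
t(g, P) = P*(-3*g + P*g) (t(g, P) = (-3*g + g*P)*P = (-3*g + P*g)*P = P*(-3*g + P*g))
-18*t(J(1), d(4, 1))*(-19) = -18*(14 + 2*4)*(-3 + 1)*(-3 + (14 + 2*4))*(-19) = -18*(14 + 8)*(-2)*(-3 + (14 + 8))*(-19) = -396*(-2)*(-3 + 22)*(-19) = -396*(-2)*19*(-19) = -18*(-836)*(-19) = 15048*(-19) = -285912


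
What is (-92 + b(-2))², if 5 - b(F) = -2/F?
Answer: 7744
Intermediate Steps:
b(F) = 5 + 2/F (b(F) = 5 - (-2)/F = 5 + 2/F)
(-92 + b(-2))² = (-92 + (5 + 2/(-2)))² = (-92 + (5 + 2*(-½)))² = (-92 + (5 - 1))² = (-92 + 4)² = (-88)² = 7744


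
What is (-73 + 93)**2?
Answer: 400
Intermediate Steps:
(-73 + 93)**2 = 20**2 = 400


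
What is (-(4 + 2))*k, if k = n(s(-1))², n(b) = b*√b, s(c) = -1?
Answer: 6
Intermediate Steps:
n(b) = b^(3/2)
k = -1 (k = ((-1)^(3/2))² = (-I)² = -1)
(-(4 + 2))*k = -(4 + 2)*(-1) = -1*6*(-1) = -6*(-1) = 6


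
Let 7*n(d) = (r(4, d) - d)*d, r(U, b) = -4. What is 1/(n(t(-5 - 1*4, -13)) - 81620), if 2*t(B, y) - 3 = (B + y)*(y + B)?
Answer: -28/2526425 ≈ -1.1083e-5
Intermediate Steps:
t(B, y) = 3/2 + (B + y)²/2 (t(B, y) = 3/2 + ((B + y)*(y + B))/2 = 3/2 + ((B + y)*(B + y))/2 = 3/2 + (B + y)²/2)
n(d) = d*(-4 - d)/7 (n(d) = ((-4 - d)*d)/7 = (d*(-4 - d))/7 = d*(-4 - d)/7)
1/(n(t(-5 - 1*4, -13)) - 81620) = 1/(-(3/2 + ((-5 - 1*4) - 13)²/2)*(4 + (3/2 + ((-5 - 1*4) - 13)²/2))/7 - 81620) = 1/(-(3/2 + ((-5 - 4) - 13)²/2)*(4 + (3/2 + ((-5 - 4) - 13)²/2))/7 - 81620) = 1/(-(3/2 + (-9 - 13)²/2)*(4 + (3/2 + (-9 - 13)²/2))/7 - 81620) = 1/(-(3/2 + (½)*(-22)²)*(4 + (3/2 + (½)*(-22)²))/7 - 81620) = 1/(-(3/2 + (½)*484)*(4 + (3/2 + (½)*484))/7 - 81620) = 1/(-(3/2 + 242)*(4 + (3/2 + 242))/7 - 81620) = 1/(-⅐*487/2*(4 + 487/2) - 81620) = 1/(-⅐*487/2*495/2 - 81620) = 1/(-241065/28 - 81620) = 1/(-2526425/28) = -28/2526425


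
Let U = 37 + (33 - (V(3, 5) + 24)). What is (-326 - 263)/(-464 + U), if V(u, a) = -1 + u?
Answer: 589/420 ≈ 1.4024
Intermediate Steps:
U = 44 (U = 37 + (33 - ((-1 + 3) + 24)) = 37 + (33 - (2 + 24)) = 37 + (33 - 1*26) = 37 + (33 - 26) = 37 + 7 = 44)
(-326 - 263)/(-464 + U) = (-326 - 263)/(-464 + 44) = -589/(-420) = -589*(-1/420) = 589/420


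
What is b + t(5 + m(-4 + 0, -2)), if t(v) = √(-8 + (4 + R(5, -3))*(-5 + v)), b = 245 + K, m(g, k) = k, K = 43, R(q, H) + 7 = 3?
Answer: 288 + 2*I*√2 ≈ 288.0 + 2.8284*I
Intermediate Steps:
R(q, H) = -4 (R(q, H) = -7 + 3 = -4)
b = 288 (b = 245 + 43 = 288)
t(v) = 2*I*√2 (t(v) = √(-8 + (4 - 4)*(-5 + v)) = √(-8 + 0*(-5 + v)) = √(-8 + 0) = √(-8) = 2*I*√2)
b + t(5 + m(-4 + 0, -2)) = 288 + 2*I*√2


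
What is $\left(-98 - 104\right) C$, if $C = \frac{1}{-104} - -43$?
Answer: $- \frac{451571}{52} \approx -8684.1$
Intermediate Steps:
$C = \frac{4471}{104}$ ($C = - \frac{1}{104} + 43 = \frac{4471}{104} \approx 42.99$)
$\left(-98 - 104\right) C = \left(-98 - 104\right) \frac{4471}{104} = \left(-202\right) \frac{4471}{104} = - \frac{451571}{52}$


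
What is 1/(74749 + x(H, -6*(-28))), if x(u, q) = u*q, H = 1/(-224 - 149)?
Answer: 373/27881209 ≈ 1.3378e-5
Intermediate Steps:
H = -1/373 (H = 1/(-373) = -1/373 ≈ -0.0026810)
x(u, q) = q*u
1/(74749 + x(H, -6*(-28))) = 1/(74749 - 6*(-28)*(-1/373)) = 1/(74749 + 168*(-1/373)) = 1/(74749 - 168/373) = 1/(27881209/373) = 373/27881209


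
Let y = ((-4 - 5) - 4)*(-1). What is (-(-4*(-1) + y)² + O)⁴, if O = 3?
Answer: 6690585616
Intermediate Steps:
y = 13 (y = (-9 - 4)*(-1) = -13*(-1) = 13)
(-(-4*(-1) + y)² + O)⁴ = (-(-4*(-1) + 13)² + 3)⁴ = (-(4 + 13)² + 3)⁴ = (-1*17² + 3)⁴ = (-1*289 + 3)⁴ = (-289 + 3)⁴ = (-286)⁴ = 6690585616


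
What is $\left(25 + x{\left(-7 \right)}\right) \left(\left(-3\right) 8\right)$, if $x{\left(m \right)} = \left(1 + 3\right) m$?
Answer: $72$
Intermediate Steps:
$x{\left(m \right)} = 4 m$
$\left(25 + x{\left(-7 \right)}\right) \left(\left(-3\right) 8\right) = \left(25 + 4 \left(-7\right)\right) \left(\left(-3\right) 8\right) = \left(25 - 28\right) \left(-24\right) = \left(-3\right) \left(-24\right) = 72$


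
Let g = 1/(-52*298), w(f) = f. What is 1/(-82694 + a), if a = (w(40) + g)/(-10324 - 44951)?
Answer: -25955800/2146388943983 ≈ -1.2093e-5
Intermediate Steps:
g = -1/15496 (g = 1/(-15496) = -1/15496 ≈ -6.4533e-5)
a = -18783/25955800 (a = (40 - 1/15496)/(-10324 - 44951) = (619839/15496)/(-55275) = (619839/15496)*(-1/55275) = -18783/25955800 ≈ -0.00072365)
1/(-82694 + a) = 1/(-82694 - 18783/25955800) = 1/(-2146388943983/25955800) = -25955800/2146388943983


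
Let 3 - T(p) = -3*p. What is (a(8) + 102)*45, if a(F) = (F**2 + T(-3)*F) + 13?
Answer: 5895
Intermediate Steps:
T(p) = 3 + 3*p (T(p) = 3 - (-3)*p = 3 + 3*p)
a(F) = 13 + F**2 - 6*F (a(F) = (F**2 + (3 + 3*(-3))*F) + 13 = (F**2 + (3 - 9)*F) + 13 = (F**2 - 6*F) + 13 = 13 + F**2 - 6*F)
(a(8) + 102)*45 = ((13 + 8**2 - 6*8) + 102)*45 = ((13 + 64 - 48) + 102)*45 = (29 + 102)*45 = 131*45 = 5895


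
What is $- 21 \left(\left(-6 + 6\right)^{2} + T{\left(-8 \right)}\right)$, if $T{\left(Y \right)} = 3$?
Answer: $-63$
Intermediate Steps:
$- 21 \left(\left(-6 + 6\right)^{2} + T{\left(-8 \right)}\right) = - 21 \left(\left(-6 + 6\right)^{2} + 3\right) = - 21 \left(0^{2} + 3\right) = - 21 \left(0 + 3\right) = \left(-21\right) 3 = -63$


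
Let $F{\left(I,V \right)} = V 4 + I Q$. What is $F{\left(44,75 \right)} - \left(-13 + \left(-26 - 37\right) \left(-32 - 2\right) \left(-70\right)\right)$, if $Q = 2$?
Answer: $150341$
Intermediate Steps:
$F{\left(I,V \right)} = 2 I + 4 V$ ($F{\left(I,V \right)} = V 4 + I 2 = 4 V + 2 I = 2 I + 4 V$)
$F{\left(44,75 \right)} - \left(-13 + \left(-26 - 37\right) \left(-32 - 2\right) \left(-70\right)\right) = \left(2 \cdot 44 + 4 \cdot 75\right) - \left(-13 + \left(-26 - 37\right) \left(-32 - 2\right) \left(-70\right)\right) = \left(88 + 300\right) - \left(-13 + \left(-63\right) \left(-34\right) \left(-70\right)\right) = 388 - \left(-13 + 2142 \left(-70\right)\right) = 388 - \left(-13 - 149940\right) = 388 - -149953 = 388 + 149953 = 150341$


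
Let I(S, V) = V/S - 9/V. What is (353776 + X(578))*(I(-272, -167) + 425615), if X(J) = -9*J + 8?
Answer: 3369596852212227/22712 ≈ 1.4836e+11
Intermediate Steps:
X(J) = 8 - 9*J
I(S, V) = -9/V + V/S
(353776 + X(578))*(I(-272, -167) + 425615) = (353776 + (8 - 9*578))*((-9/(-167) - 167/(-272)) + 425615) = (353776 + (8 - 5202))*((-9*(-1/167) - 167*(-1/272)) + 425615) = (353776 - 5194)*((9/167 + 167/272) + 425615) = 348582*(30337/45424 + 425615) = 348582*(19333166097/45424) = 3369596852212227/22712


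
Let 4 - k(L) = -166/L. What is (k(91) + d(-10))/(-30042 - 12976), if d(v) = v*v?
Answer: -4815/1957319 ≈ -0.0024600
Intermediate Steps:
d(v) = v**2
k(L) = 4 + 166/L (k(L) = 4 - (-166)/L = 4 + 166/L)
(k(91) + d(-10))/(-30042 - 12976) = ((4 + 166/91) + (-10)**2)/(-30042 - 12976) = ((4 + 166*(1/91)) + 100)/(-43018) = ((4 + 166/91) + 100)*(-1/43018) = (530/91 + 100)*(-1/43018) = (9630/91)*(-1/43018) = -4815/1957319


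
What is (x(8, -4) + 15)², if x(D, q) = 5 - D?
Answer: 144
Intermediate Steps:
(x(8, -4) + 15)² = ((5 - 1*8) + 15)² = ((5 - 8) + 15)² = (-3 + 15)² = 12² = 144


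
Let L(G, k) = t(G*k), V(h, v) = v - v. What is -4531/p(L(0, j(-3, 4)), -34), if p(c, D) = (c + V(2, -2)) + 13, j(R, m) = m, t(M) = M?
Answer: -4531/13 ≈ -348.54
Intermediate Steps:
V(h, v) = 0
L(G, k) = G*k
p(c, D) = 13 + c (p(c, D) = (c + 0) + 13 = c + 13 = 13 + c)
-4531/p(L(0, j(-3, 4)), -34) = -4531/(13 + 0*4) = -4531/(13 + 0) = -4531/13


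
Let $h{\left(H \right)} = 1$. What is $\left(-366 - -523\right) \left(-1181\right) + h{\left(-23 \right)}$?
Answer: $-185416$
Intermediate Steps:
$\left(-366 - -523\right) \left(-1181\right) + h{\left(-23 \right)} = \left(-366 - -523\right) \left(-1181\right) + 1 = \left(-366 + 523\right) \left(-1181\right) + 1 = 157 \left(-1181\right) + 1 = -185417 + 1 = -185416$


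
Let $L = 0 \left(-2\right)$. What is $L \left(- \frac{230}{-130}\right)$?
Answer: $0$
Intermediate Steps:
$L = 0$
$L \left(- \frac{230}{-130}\right) = 0 \left(- \frac{230}{-130}\right) = 0 \left(\left(-230\right) \left(- \frac{1}{130}\right)\right) = 0 \cdot \frac{23}{13} = 0$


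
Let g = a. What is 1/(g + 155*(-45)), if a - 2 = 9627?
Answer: 1/2654 ≈ 0.00037679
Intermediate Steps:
a = 9629 (a = 2 + 9627 = 9629)
g = 9629
1/(g + 155*(-45)) = 1/(9629 + 155*(-45)) = 1/(9629 - 6975) = 1/2654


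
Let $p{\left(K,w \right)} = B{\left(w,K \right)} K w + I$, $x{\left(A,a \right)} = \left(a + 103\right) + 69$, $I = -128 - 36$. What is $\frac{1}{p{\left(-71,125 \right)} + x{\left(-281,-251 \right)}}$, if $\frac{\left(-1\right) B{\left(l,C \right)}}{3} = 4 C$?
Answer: $- \frac{1}{7561743} \approx -1.3224 \cdot 10^{-7}$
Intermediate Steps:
$I = -164$ ($I = -128 - 36 = -164$)
$B{\left(l,C \right)} = - 12 C$ ($B{\left(l,C \right)} = - 3 \cdot 4 C = - 12 C$)
$x{\left(A,a \right)} = 172 + a$ ($x{\left(A,a \right)} = \left(103 + a\right) + 69 = 172 + a$)
$p{\left(K,w \right)} = -164 - 12 w K^{2}$ ($p{\left(K,w \right)} = - 12 K K w - 164 = - 12 K^{2} w - 164 = - 12 w K^{2} - 164 = -164 - 12 w K^{2}$)
$\frac{1}{p{\left(-71,125 \right)} + x{\left(-281,-251 \right)}} = \frac{1}{\left(-164 - 1500 \left(-71\right)^{2}\right) + \left(172 - 251\right)} = \frac{1}{\left(-164 - 1500 \cdot 5041\right) - 79} = \frac{1}{\left(-164 - 7561500\right) - 79} = \frac{1}{-7561664 - 79} = \frac{1}{-7561743} = - \frac{1}{7561743}$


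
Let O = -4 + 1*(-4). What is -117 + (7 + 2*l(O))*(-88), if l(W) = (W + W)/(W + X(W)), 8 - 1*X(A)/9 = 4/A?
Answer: -94789/137 ≈ -691.89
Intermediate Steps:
X(A) = 72 - 36/A
O = -8 (O = -4 - 4 = -8)
l(W) = 2*W/(72 + W - 36/W) (l(W) = (W + W)/(W + (72 - 36/W)) = (2*W)/(72 + W - 36/W) = 2*W/(72 + W - 36/W))
-117 + (7 + 2*l(O))*(-88) = -117 + (7 + 2*(2*(-8)**2/(-36 + (-8)**2 + 72*(-8))))*(-88) = -117 + (7 + 2*(2*64/(-36 + 64 - 576)))*(-88) = -117 + (7 + 2*(2*64/(-548)))*(-88) = -117 + (7 + 2*(2*64*(-1/548)))*(-88) = -117 + (7 + 2*(-32/137))*(-88) = -117 + (7 - 64/137)*(-88) = -117 + (895/137)*(-88) = -117 - 78760/137 = -94789/137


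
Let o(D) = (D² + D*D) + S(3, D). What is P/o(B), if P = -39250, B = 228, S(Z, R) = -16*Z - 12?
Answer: -19625/51954 ≈ -0.37774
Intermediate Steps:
S(Z, R) = -12 - 16*Z
o(D) = -60 + 2*D² (o(D) = (D² + D*D) + (-12 - 16*3) = (D² + D²) + (-12 - 48) = 2*D² - 60 = -60 + 2*D²)
P/o(B) = -39250/(-60 + 2*228²) = -39250/(-60 + 2*51984) = -39250/(-60 + 103968) = -39250/103908 = -39250*1/103908 = -19625/51954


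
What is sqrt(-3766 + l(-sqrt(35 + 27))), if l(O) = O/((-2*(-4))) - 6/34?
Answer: sqrt(-17414800 - 578*sqrt(62))/68 ≈ 61.377*I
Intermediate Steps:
l(O) = -3/17 + O/8 (l(O) = O/8 - 6*1/34 = O*(1/8) - 3/17 = O/8 - 3/17 = -3/17 + O/8)
sqrt(-3766 + l(-sqrt(35 + 27))) = sqrt(-3766 + (-3/17 + (-sqrt(35 + 27))/8)) = sqrt(-3766 + (-3/17 + (-sqrt(62))/8)) = sqrt(-3766 + (-3/17 - sqrt(62)/8)) = sqrt(-64025/17 - sqrt(62)/8)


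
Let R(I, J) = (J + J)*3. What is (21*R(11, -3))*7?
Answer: -2646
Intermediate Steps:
R(I, J) = 6*J (R(I, J) = (2*J)*3 = 6*J)
(21*R(11, -3))*7 = (21*(6*(-3)))*7 = (21*(-18))*7 = -378*7 = -2646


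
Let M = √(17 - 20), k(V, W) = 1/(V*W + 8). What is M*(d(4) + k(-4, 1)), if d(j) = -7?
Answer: -27*I*√3/4 ≈ -11.691*I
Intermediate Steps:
k(V, W) = 1/(8 + V*W)
M = I*√3 (M = √(-3) = I*√3 ≈ 1.732*I)
M*(d(4) + k(-4, 1)) = (I*√3)*(-7 + 1/(8 - 4*1)) = (I*√3)*(-7 + 1/(8 - 4)) = (I*√3)*(-7 + 1/4) = (I*√3)*(-7 + ¼) = (I*√3)*(-27/4) = -27*I*√3/4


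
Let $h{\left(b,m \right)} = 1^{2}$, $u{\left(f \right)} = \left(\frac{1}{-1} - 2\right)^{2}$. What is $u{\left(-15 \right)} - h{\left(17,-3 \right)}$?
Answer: $8$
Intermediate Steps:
$u{\left(f \right)} = 9$ ($u{\left(f \right)} = \left(-1 - 2\right)^{2} = \left(-3\right)^{2} = 9$)
$h{\left(b,m \right)} = 1$
$u{\left(-15 \right)} - h{\left(17,-3 \right)} = 9 - 1 = 8$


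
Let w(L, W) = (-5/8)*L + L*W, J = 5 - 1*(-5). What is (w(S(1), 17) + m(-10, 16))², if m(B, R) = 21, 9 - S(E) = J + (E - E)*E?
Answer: 1369/64 ≈ 21.391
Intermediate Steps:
J = 10 (J = 5 + 5 = 10)
S(E) = -1 (S(E) = 9 - (10 + (E - E)*E) = 9 - (10 + 0*E) = 9 - (10 + 0) = 9 - 1*10 = 9 - 10 = -1)
w(L, W) = -5*L/8 + L*W (w(L, W) = (-5*⅛)*L + L*W = -5*L/8 + L*W)
(w(S(1), 17) + m(-10, 16))² = ((⅛)*(-1)*(-5 + 8*17) + 21)² = ((⅛)*(-1)*(-5 + 136) + 21)² = ((⅛)*(-1)*131 + 21)² = (-131/8 + 21)² = (37/8)² = 1369/64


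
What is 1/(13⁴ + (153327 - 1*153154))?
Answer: 1/28734 ≈ 3.4802e-5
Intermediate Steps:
1/(13⁴ + (153327 - 1*153154)) = 1/(28561 + (153327 - 153154)) = 1/(28561 + 173) = 1/28734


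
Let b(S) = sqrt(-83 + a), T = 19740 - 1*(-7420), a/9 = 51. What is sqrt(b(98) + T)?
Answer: sqrt(27160 + 2*sqrt(94)) ≈ 164.86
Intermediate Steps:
a = 459 (a = 9*51 = 459)
T = 27160 (T = 19740 + 7420 = 27160)
b(S) = 2*sqrt(94) (b(S) = sqrt(-83 + 459) = sqrt(376) = 2*sqrt(94))
sqrt(b(98) + T) = sqrt(2*sqrt(94) + 27160) = sqrt(27160 + 2*sqrt(94))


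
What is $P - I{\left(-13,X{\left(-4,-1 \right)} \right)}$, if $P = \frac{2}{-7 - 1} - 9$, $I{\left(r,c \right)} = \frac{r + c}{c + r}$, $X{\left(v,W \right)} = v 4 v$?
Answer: $- \frac{41}{4} \approx -10.25$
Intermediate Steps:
$X{\left(v,W \right)} = 4 v^{2}$ ($X{\left(v,W \right)} = 4 v v = 4 v^{2}$)
$I{\left(r,c \right)} = 1$ ($I{\left(r,c \right)} = \frac{c + r}{c + r} = 1$)
$P = - \frac{37}{4}$ ($P = \frac{2}{-8} - 9 = 2 \left(- \frac{1}{8}\right) - 9 = - \frac{1}{4} - 9 = - \frac{37}{4} \approx -9.25$)
$P - I{\left(-13,X{\left(-4,-1 \right)} \right)} = - \frac{37}{4} - 1 = - \frac{41}{4}$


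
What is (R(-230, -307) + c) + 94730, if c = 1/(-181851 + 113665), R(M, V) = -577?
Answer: 6419916457/68186 ≈ 94153.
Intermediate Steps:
c = -1/68186 (c = 1/(-68186) = -1/68186 ≈ -1.4666e-5)
(R(-230, -307) + c) + 94730 = (-577 - 1/68186) + 94730 = -39343323/68186 + 94730 = 6419916457/68186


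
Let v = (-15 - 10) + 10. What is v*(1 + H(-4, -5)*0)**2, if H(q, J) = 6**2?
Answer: -15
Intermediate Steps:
H(q, J) = 36
v = -15 (v = -25 + 10 = -15)
v*(1 + H(-4, -5)*0)**2 = -15*(1 + 36*0)**2 = -15*(1 + 0)**2 = -15*1**2 = -15*1 = -15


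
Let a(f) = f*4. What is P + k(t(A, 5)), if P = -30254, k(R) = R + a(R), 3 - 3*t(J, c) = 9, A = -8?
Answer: -30264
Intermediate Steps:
a(f) = 4*f
t(J, c) = -2 (t(J, c) = 1 - ⅓*9 = 1 - 3 = -2)
k(R) = 5*R (k(R) = R + 4*R = 5*R)
P + k(t(A, 5)) = -30254 + 5*(-2) = -30254 - 10 = -30264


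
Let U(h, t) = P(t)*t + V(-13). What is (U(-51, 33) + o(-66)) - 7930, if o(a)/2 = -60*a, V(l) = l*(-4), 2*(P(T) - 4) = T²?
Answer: 36285/2 ≈ 18143.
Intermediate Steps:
P(T) = 4 + T²/2
V(l) = -4*l
o(a) = -120*a (o(a) = 2*(-60*a) = -120*a)
U(h, t) = 52 + t*(4 + t²/2) (U(h, t) = (4 + t²/2)*t - 4*(-13) = t*(4 + t²/2) + 52 = 52 + t*(4 + t²/2))
(U(-51, 33) + o(-66)) - 7930 = ((52 + (½)*33*(8 + 33²)) - 120*(-66)) - 7930 = ((52 + (½)*33*(8 + 1089)) + 7920) - 7930 = ((52 + (½)*33*1097) + 7920) - 7930 = ((52 + 36201/2) + 7920) - 7930 = (36305/2 + 7920) - 7930 = 52145/2 - 7930 = 36285/2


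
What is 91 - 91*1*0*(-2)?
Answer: 91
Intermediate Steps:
91 - 91*1*0*(-2) = 91 - 0*(-2) = 91 - 91*0 = 91 + 0 = 91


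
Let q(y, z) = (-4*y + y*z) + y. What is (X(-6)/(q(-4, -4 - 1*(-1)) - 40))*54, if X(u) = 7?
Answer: -189/8 ≈ -23.625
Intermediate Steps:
q(y, z) = -3*y + y*z
(X(-6)/(q(-4, -4 - 1*(-1)) - 40))*54 = (7/(-4*(-3 + (-4 - 1*(-1))) - 40))*54 = (7/(-4*(-3 + (-4 + 1)) - 40))*54 = (7/(-4*(-3 - 3) - 40))*54 = (7/(-4*(-6) - 40))*54 = (7/(24 - 40))*54 = (7/(-16))*54 = (7*(-1/16))*54 = -7/16*54 = -189/8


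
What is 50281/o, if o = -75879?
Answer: -50281/75879 ≈ -0.66265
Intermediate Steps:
50281/o = 50281/(-75879) = 50281*(-1/75879) = -50281/75879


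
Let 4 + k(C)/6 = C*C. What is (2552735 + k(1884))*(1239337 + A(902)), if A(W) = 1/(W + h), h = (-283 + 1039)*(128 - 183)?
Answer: 1202340070263231795/40678 ≈ 2.9557e+13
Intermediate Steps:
k(C) = -24 + 6*C² (k(C) = -24 + 6*(C*C) = -24 + 6*C²)
h = -41580 (h = 756*(-55) = -41580)
A(W) = 1/(-41580 + W) (A(W) = 1/(W - 41580) = 1/(-41580 + W))
(2552735 + k(1884))*(1239337 + A(902)) = (2552735 + (-24 + 6*1884²))*(1239337 + 1/(-41580 + 902)) = (2552735 + (-24 + 6*3549456))*(1239337 + 1/(-40678)) = (2552735 + (-24 + 21296736))*(1239337 - 1/40678) = (2552735 + 21296712)*(50413750485/40678) = 23849447*(50413750485/40678) = 1202340070263231795/40678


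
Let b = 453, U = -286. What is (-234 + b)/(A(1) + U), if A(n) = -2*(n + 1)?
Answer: -219/290 ≈ -0.75517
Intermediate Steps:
A(n) = -2 - 2*n (A(n) = -2*(1 + n) = -2 - 2*n)
(-234 + b)/(A(1) + U) = (-234 + 453)/((-2 - 2*1) - 286) = 219/((-2 - 2) - 286) = 219/(-4 - 286) = 219/(-290) = 219*(-1/290) = -219/290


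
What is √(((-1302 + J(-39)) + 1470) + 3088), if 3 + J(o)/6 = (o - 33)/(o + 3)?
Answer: 5*√130 ≈ 57.009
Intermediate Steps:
J(o) = -18 + 6*(-33 + o)/(3 + o) (J(o) = -18 + 6*((o - 33)/(o + 3)) = -18 + 6*((-33 + o)/(3 + o)) = -18 + 6*(-33 + o)/(3 + o))
√(((-1302 + J(-39)) + 1470) + 3088) = √(((-1302 + 12*(-21 - 1*(-39))/(3 - 39)) + 1470) + 3088) = √(((-1302 + 12*(-21 + 39)/(-36)) + 1470) + 3088) = √(((-1302 + 12*(-1/36)*18) + 1470) + 3088) = √(((-1302 - 6) + 1470) + 3088) = √((-1308 + 1470) + 3088) = √(162 + 3088) = √3250 = 5*√130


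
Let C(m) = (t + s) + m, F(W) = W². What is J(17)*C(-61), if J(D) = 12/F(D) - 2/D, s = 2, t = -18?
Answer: 1694/289 ≈ 5.8616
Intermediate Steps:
J(D) = -2/D + 12/D² (J(D) = 12/(D²) - 2/D = 12/D² - 2/D = -2/D + 12/D²)
C(m) = -16 + m (C(m) = (-18 + 2) + m = -16 + m)
J(17)*C(-61) = (2*(6 - 1*17)/17²)*(-16 - 61) = (2*(1/289)*(6 - 17))*(-77) = (2*(1/289)*(-11))*(-77) = -22/289*(-77) = 1694/289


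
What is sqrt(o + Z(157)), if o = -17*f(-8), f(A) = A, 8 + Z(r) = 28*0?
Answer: 8*sqrt(2) ≈ 11.314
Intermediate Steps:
Z(r) = -8 (Z(r) = -8 + 28*0 = -8 + 0 = -8)
o = 136 (o = -17*(-8) = 136)
sqrt(o + Z(157)) = sqrt(136 - 8) = sqrt(128) = 8*sqrt(2)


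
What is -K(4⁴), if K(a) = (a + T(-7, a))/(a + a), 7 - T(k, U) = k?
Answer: -135/256 ≈ -0.52734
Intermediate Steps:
T(k, U) = 7 - k
K(a) = (14 + a)/(2*a) (K(a) = (a + (7 - 1*(-7)))/(a + a) = (a + (7 + 7))/((2*a)) = (a + 14)*(1/(2*a)) = (14 + a)*(1/(2*a)) = (14 + a)/(2*a))
-K(4⁴) = -(14 + 4⁴)/(2*(4⁴)) = -(14 + 256)/(2*256) = -270/(2*256) = -1*135/256 = -135/256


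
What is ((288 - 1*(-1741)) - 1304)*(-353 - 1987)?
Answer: -1696500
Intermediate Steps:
((288 - 1*(-1741)) - 1304)*(-353 - 1987) = ((288 + 1741) - 1304)*(-2340) = (2029 - 1304)*(-2340) = 725*(-2340) = -1696500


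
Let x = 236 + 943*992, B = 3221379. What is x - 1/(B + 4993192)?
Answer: 7686308368131/8214571 ≈ 9.3569e+5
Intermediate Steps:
x = 935692 (x = 236 + 935456 = 935692)
x - 1/(B + 4993192) = 935692 - 1/(3221379 + 4993192) = 935692 - 1/8214571 = 7686308368131/8214571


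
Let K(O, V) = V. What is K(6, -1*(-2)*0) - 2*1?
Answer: -2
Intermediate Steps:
K(6, -1*(-2)*0) - 2*1 = -1*(-2)*0 - 2*1 = 2*0 - 2 = 0 - 2 = -2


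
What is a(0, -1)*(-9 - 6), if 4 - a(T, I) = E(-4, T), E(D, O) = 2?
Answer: -30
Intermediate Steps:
a(T, I) = 2 (a(T, I) = 4 - 1*2 = 4 - 2 = 2)
a(0, -1)*(-9 - 6) = 2*(-9 - 6) = 2*(-15) = -30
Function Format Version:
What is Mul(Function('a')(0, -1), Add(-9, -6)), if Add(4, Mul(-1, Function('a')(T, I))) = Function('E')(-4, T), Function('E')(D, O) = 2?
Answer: -30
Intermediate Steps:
Function('a')(T, I) = 2 (Function('a')(T, I) = Add(4, Mul(-1, 2)) = Add(4, -2) = 2)
Mul(Function('a')(0, -1), Add(-9, -6)) = Mul(2, Add(-9, -6)) = Mul(2, -15) = -30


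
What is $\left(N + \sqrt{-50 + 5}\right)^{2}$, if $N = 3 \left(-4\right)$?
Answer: $99 - 72 i \sqrt{5} \approx 99.0 - 161.0 i$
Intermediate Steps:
$N = -12$
$\left(N + \sqrt{-50 + 5}\right)^{2} = \left(-12 + \sqrt{-50 + 5}\right)^{2} = \left(-12 + \sqrt{-45}\right)^{2} = \left(-12 + 3 i \sqrt{5}\right)^{2}$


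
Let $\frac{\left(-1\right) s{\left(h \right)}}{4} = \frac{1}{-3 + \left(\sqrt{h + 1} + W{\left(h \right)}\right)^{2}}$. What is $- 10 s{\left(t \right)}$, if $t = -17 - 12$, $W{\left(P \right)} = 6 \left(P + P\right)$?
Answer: $\frac{40 i}{1392 \sqrt{7} + 121073 i} \approx 0.00033007 + 1.004 \cdot 10^{-5} i$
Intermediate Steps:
$W{\left(P \right)} = 12 P$ ($W{\left(P \right)} = 6 \cdot 2 P = 12 P$)
$t = -29$ ($t = -17 - 12 = -29$)
$s{\left(h \right)} = - \frac{4}{-3 + \left(\sqrt{1 + h} + 12 h\right)^{2}}$ ($s{\left(h \right)} = - \frac{4}{-3 + \left(\sqrt{h + 1} + 12 h\right)^{2}} = - \frac{4}{-3 + \left(\sqrt{1 + h} + 12 h\right)^{2}}$)
$- 10 s{\left(t \right)} = - 10 \left(- \frac{4}{-3 + \left(\sqrt{1 - 29} + 12 \left(-29\right)\right)^{2}}\right) = - 10 \left(- \frac{4}{-3 + \left(\sqrt{-28} - 348\right)^{2}}\right) = - 10 \left(- \frac{4}{-3 + \left(2 i \sqrt{7} - 348\right)^{2}}\right) = - 10 \left(- \frac{4}{-3 + \left(-348 + 2 i \sqrt{7}\right)^{2}}\right) = \frac{40}{-3 + \left(-348 + 2 i \sqrt{7}\right)^{2}}$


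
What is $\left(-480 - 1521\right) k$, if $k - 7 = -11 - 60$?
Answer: $128064$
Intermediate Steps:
$k = -64$ ($k = 7 - 71 = -64$)
$\left(-480 - 1521\right) k = \left(-480 - 1521\right) \left(-64\right) = \left(-2001\right) \left(-64\right) = 128064$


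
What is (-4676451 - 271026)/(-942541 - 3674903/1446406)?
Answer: 2385353472554/454433544183 ≈ 5.2491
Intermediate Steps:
(-4676451 - 271026)/(-942541 - 3674903/1446406) = -4947477/(-942541 - 3674903*1/1446406) = -4947477/(-942541 - 3674903/1446406) = -4947477/(-1363300632549/1446406) = -4947477*(-1446406/1363300632549) = 2385353472554/454433544183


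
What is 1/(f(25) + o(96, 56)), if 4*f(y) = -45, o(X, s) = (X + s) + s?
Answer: 4/787 ≈ 0.0050826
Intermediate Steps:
o(X, s) = X + 2*s
f(y) = -45/4 (f(y) = (¼)*(-45) = -45/4)
1/(f(25) + o(96, 56)) = 1/(-45/4 + (96 + 2*56)) = 1/(-45/4 + (96 + 112)) = 1/(-45/4 + 208) = 1/(787/4) = 4/787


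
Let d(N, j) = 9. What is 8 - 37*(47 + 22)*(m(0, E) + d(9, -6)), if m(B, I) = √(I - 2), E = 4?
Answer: -22969 - 2553*√2 ≈ -26580.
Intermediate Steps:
m(B, I) = √(-2 + I)
8 - 37*(47 + 22)*(m(0, E) + d(9, -6)) = 8 - 37*(47 + 22)*(√(-2 + 4) + 9) = 8 - 2553*(√2 + 9) = 8 - 2553*(9 + √2) = 8 - 37*(621 + 69*√2) = 8 + (-22977 - 2553*√2) = -22969 - 2553*√2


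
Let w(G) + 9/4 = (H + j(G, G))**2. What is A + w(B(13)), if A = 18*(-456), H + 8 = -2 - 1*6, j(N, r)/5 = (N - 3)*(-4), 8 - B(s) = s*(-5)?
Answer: 7987383/4 ≈ 1.9968e+6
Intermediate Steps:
B(s) = 8 + 5*s (B(s) = 8 - s*(-5) = 8 - (-5)*s = 8 + 5*s)
j(N, r) = 60 - 20*N (j(N, r) = 5*((N - 3)*(-4)) = 5*((-3 + N)*(-4)) = 5*(12 - 4*N) = 60 - 20*N)
H = -16 (H = -8 + (-2 - 1*6) = -8 + (-2 - 6) = -8 - 8 = -16)
A = -8208
w(G) = -9/4 + (44 - 20*G)**2 (w(G) = -9/4 + (-16 + (60 - 20*G))**2 = -9/4 + (44 - 20*G)**2)
A + w(B(13)) = -8208 + (-9/4 + 16*(-11 + 5*(8 + 5*13))**2) = -8208 + (-9/4 + 16*(-11 + 5*(8 + 65))**2) = -8208 + (-9/4 + 16*(-11 + 5*73)**2) = -8208 + (-9/4 + 16*(-11 + 365)**2) = -8208 + (-9/4 + 16*354**2) = -8208 + (-9/4 + 16*125316) = -8208 + (-9/4 + 2005056) = -8208 + 8020215/4 = 7987383/4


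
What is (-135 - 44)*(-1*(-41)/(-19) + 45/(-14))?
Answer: 255791/266 ≈ 961.62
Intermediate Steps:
(-135 - 44)*(-1*(-41)/(-19) + 45/(-14)) = -179*(41*(-1/19) + 45*(-1/14)) = -179*(-41/19 - 45/14) = -179*(-1429/266) = 255791/266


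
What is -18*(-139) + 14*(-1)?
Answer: 2488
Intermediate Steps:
-18*(-139) + 14*(-1) = 2502 - 14 = 2488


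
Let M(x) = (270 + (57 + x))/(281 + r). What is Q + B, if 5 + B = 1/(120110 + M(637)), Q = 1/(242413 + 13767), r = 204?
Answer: -37308884150493/7461795080260 ≈ -5.0000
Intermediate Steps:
Q = 1/256180 ≈ 3.9035e-6
M(x) = 327/485 + x/485 (M(x) = (270 + (57 + x))/(281 + 204) = (327 + x)/485 = (327 + x)*(1/485) = 327/485 + x/485)
B = -291271085/58254314 (B = -5 + 1/(120110 + (327/485 + (1/485)*637)) = -5 + 1/(120110 + (327/485 + 637/485)) = -5 + 1/(120110 + 964/485) = -5 + 1/(58254314/485) = -5 + 485/58254314 = -291271085/58254314 ≈ -5.0000)
Q + B = 1/256180 - 291271085/58254314 = -37308884150493/7461795080260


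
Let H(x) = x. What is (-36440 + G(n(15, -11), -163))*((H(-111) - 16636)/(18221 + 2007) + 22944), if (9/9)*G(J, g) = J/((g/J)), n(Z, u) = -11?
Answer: -2756647449876885/3297164 ≈ -8.3607e+8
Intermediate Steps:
G(J, g) = J²/g (G(J, g) = J/((g/J)) = J*(J/g) = J²/g)
(-36440 + G(n(15, -11), -163))*((H(-111) - 16636)/(18221 + 2007) + 22944) = (-36440 + (-11)²/(-163))*((-111 - 16636)/(18221 + 2007) + 22944) = (-36440 + 121*(-1/163))*(-16747/20228 + 22944) = (-36440 - 121/163)*(-16747*1/20228 + 22944) = -5939841*(-16747/20228 + 22944)/163 = -5939841/163*464094485/20228 = -2756647449876885/3297164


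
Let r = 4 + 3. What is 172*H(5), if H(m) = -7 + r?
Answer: 0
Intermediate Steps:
r = 7
H(m) = 0 (H(m) = -7 + 7 = 0)
172*H(5) = 172*0 = 0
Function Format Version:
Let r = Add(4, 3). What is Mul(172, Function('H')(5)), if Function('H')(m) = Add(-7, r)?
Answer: 0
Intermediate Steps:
r = 7
Function('H')(m) = 0 (Function('H')(m) = Add(-7, 7) = 0)
Mul(172, Function('H')(5)) = Mul(172, 0) = 0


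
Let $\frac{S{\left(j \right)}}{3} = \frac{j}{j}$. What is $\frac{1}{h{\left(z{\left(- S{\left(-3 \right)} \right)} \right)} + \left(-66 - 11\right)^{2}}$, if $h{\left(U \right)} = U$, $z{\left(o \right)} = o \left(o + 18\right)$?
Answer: $\frac{1}{5884} \approx 0.00016995$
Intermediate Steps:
$S{\left(j \right)} = 3$ ($S{\left(j \right)} = 3 \frac{j}{j} = 3 \cdot 1 = 3$)
$z{\left(o \right)} = o \left(18 + o\right)$
$\frac{1}{h{\left(z{\left(- S{\left(-3 \right)} \right)} \right)} + \left(-66 - 11\right)^{2}} = \frac{1}{\left(-1\right) 3 \left(18 - 3\right) + \left(-66 - 11\right)^{2}} = \frac{1}{- 3 \left(18 - 3\right) + \left(-77\right)^{2}} = \frac{1}{\left(-3\right) 15 + 5929} = \frac{1}{-45 + 5929} = \frac{1}{5884}$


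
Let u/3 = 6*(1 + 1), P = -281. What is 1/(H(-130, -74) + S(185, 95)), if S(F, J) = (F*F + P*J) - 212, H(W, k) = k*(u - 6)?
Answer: 1/5098 ≈ 0.00019616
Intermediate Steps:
u = 36 (u = 3*(6*(1 + 1)) = 3*(6*2) = 3*12 = 36)
H(W, k) = 30*k (H(W, k) = k*(36 - 6) = k*30 = 30*k)
S(F, J) = -212 + F² - 281*J (S(F, J) = (F*F - 281*J) - 212 = (F² - 281*J) - 212 = -212 + F² - 281*J)
1/(H(-130, -74) + S(185, 95)) = 1/(30*(-74) + (-212 + 185² - 281*95)) = 1/(-2220 + (-212 + 34225 - 26695)) = 1/(-2220 + 7318) = 1/5098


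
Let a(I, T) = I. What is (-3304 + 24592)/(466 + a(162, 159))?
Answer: 5322/157 ≈ 33.898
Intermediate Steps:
(-3304 + 24592)/(466 + a(162, 159)) = (-3304 + 24592)/(466 + 162) = 21288/628 = 21288*(1/628) = 5322/157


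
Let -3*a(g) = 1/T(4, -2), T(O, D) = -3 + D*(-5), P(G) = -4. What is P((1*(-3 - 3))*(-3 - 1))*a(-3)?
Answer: 4/21 ≈ 0.19048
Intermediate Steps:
T(O, D) = -3 - 5*D
a(g) = -1/21 (a(g) = -1/(3*(-3 - 5*(-2))) = -1/(3*(-3 + 10)) = -1/3/7 = -1/3*1/7 = -1/21)
P((1*(-3 - 3))*(-3 - 1))*a(-3) = -4*(-1/21) = 4/21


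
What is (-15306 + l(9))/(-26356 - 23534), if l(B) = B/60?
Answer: 102039/332600 ≈ 0.30679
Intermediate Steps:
l(B) = B/60 (l(B) = B*(1/60) = B/60)
(-15306 + l(9))/(-26356 - 23534) = (-15306 + (1/60)*9)/(-26356 - 23534) = (-15306 + 3/20)/(-49890) = -306117/20*(-1/49890) = 102039/332600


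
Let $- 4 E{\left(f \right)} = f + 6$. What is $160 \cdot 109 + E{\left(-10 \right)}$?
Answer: $17441$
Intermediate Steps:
$E{\left(f \right)} = - \frac{3}{2} - \frac{f}{4}$ ($E{\left(f \right)} = - \frac{f + 6}{4} = - \frac{6 + f}{4} = - \frac{3}{2} - \frac{f}{4}$)
$160 \cdot 109 + E{\left(-10 \right)} = 160 \cdot 109 - -1 = 17440 + \left(- \frac{3}{2} + \frac{5}{2}\right) = 17440 + 1 = 17441$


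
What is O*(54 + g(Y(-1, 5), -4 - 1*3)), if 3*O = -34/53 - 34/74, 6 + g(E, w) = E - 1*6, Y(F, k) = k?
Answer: -101473/5883 ≈ -17.249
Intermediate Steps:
g(E, w) = -12 + E (g(E, w) = -6 + (E - 1*6) = -6 + (E - 6) = -6 + (-6 + E) = -12 + E)
O = -2159/5883 (O = (-34/53 - 34/74)/3 = (-34*1/53 - 34*1/74)/3 = (-34/53 - 17/37)/3 = (1/3)*(-2159/1961) = -2159/5883 ≈ -0.36699)
O*(54 + g(Y(-1, 5), -4 - 1*3)) = -2159*(54 + (-12 + 5))/5883 = -2159*(54 - 7)/5883 = -2159/5883*47 = -101473/5883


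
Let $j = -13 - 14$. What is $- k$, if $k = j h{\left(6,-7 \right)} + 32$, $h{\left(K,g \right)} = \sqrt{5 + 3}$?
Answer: $-32 + 54 \sqrt{2} \approx 44.368$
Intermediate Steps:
$h{\left(K,g \right)} = 2 \sqrt{2}$ ($h{\left(K,g \right)} = \sqrt{8} = 2 \sqrt{2}$)
$j = -27$
$k = 32 - 54 \sqrt{2}$ ($k = - 27 \cdot 2 \sqrt{2} + 32 = - 54 \sqrt{2} + 32 = 32 - 54 \sqrt{2} \approx -44.368$)
$- k = - (32 - 54 \sqrt{2}) = -32 + 54 \sqrt{2}$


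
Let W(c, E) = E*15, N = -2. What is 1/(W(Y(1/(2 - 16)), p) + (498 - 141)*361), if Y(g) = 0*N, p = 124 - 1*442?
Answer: 1/124107 ≈ 8.0576e-6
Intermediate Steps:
p = -318 (p = 124 - 442 = -318)
Y(g) = 0 (Y(g) = 0*(-2) = 0)
W(c, E) = 15*E
1/(W(Y(1/(2 - 16)), p) + (498 - 141)*361) = 1/(15*(-318) + (498 - 141)*361) = 1/(-4770 + 357*361) = 1/(-4770 + 128877) = 1/124107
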